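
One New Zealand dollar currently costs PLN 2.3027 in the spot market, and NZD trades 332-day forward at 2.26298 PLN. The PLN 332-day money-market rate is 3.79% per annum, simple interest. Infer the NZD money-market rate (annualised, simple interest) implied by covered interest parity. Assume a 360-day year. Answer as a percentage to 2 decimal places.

5.76%

T = 332/360 years.
By CIP, F/S equals the PLN-to-NZD growth ratio: 2.26298/2.3027 = 0.9827507.
The PLN side grows by 1 + 0.0379×332/360 = 1.0349522.
That pins the NZD growth at 1.0531177.
r = (1.0531177 − 1)/(332/360) = 0.057598 → 5.76%.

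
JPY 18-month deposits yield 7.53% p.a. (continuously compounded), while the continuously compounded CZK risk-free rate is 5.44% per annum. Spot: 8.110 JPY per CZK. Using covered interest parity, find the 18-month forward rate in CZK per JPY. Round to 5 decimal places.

0.11950

T = 18/12 years.
JPY accumulates by e^(0.0753×18/12) = 1.119576.
Growth of 1 CZK over T: e^(0.0544×18/12) = 1.0850217.
CIP: F = S · (grow JPY)/(grow CZK) = 8.11 × 1.119576/1.0850217 = 8.368276 JPY per CZK.
Invert for CZK per JPY: 1 / 8.368276 = 0.11950.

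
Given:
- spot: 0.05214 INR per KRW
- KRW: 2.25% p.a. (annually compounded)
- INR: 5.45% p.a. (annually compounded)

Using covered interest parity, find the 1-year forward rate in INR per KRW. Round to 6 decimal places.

T = 1 year.
Growth of 1 INR over T: (1 + 0.0545)^1 = 1.054500.
KRW growth factor: (1 + 0.0225)^1 = 1.022500.
So F = 0.05214 × 1.054500 / 1.022500 = 0.05377177 (INR/KRW).

0.053772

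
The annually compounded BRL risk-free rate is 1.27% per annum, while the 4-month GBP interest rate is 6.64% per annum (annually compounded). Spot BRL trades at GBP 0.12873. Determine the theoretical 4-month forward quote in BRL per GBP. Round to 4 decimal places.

7.6356

T = 4/12 years.
GBP accumulates by (1 + 0.0664)^(4/12) = 1.0216608.
Growth of 1 BRL over T: (1 + 0.0127)^(4/12) = 1.0042155.
So F = 0.12873 × 1.0216608 / 1.0042155 = 0.1309663 (GBP/BRL).
Invert for BRL per GBP: 1 / 0.1309663 = 7.6356.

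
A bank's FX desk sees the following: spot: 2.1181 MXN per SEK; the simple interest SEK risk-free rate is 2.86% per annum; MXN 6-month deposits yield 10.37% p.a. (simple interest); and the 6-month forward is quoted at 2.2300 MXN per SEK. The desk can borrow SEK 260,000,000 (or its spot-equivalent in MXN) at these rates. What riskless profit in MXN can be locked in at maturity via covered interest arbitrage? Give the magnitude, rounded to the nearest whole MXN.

MXN 8,831,034

T = 6/12 years.
Keep in SEK, deliver into the forward: 260,000,000·1.014300·2.2300 = MXN 588,091,140.00.
Swap to MXN now, deposit: 260,000,000·2.1181·1.051850 = MXN 579,260,106.10.
The quoted forward overvalues SEK, so borrow MXN, buy SEK at spot, deposit the SEK at 2.86%, and sell the proceeds forward at 2.2300.
Arbitrage profit = |588,091,140.00 − 579,260,106.10| = MXN 8,831,034.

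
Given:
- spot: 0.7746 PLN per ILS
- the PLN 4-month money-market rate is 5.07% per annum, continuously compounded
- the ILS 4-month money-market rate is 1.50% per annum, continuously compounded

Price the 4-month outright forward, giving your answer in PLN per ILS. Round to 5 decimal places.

T = 4/12 years.
PLN growth factor: e^(0.0507×4/12) = 1.0170436.
ILS growth factor: e^(0.0150×4/12) = 1.0050125.
Forward (PLN per ILS) = 0.7746 × 1.0170436 / 1.0050125 = 0.7838728.

0.78387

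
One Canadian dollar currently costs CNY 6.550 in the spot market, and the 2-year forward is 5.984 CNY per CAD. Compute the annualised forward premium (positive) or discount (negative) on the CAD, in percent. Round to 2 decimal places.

T = 2 years.
Period premium: (5.984 − 6.55)/6.55 = -0.0864122.
×(1/T) gives -4.32% p.a.

-4.32%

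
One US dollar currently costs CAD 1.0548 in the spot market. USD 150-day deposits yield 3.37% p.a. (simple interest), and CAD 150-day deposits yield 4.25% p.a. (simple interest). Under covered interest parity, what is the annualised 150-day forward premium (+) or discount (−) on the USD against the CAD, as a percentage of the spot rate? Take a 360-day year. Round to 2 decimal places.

+0.87%

T = 150/360 years.
F = S · g_CAD/g_USD = 1.0548 × 1.0177083/1.0140417 = 1.0586140.
Annualised premium = (F − S)/S × (1/T) = (1.0586140 − 1.0548)/1.0548 ÷ (150/360) = 0.87%.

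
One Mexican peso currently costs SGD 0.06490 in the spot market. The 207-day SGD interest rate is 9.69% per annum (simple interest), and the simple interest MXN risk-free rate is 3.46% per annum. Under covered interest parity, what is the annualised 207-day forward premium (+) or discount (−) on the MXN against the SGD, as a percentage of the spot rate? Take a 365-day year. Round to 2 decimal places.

+6.11%

T = 207/365 years.
F = S · g_SGD/g_MXN = 0.0649 × 1.0549542/1.0196225 = 0.06714890.
Annualised premium = (F − S)/S × (1/T) = (0.06714890 − 0.0649)/0.0649 ÷ (207/365) = 6.11%.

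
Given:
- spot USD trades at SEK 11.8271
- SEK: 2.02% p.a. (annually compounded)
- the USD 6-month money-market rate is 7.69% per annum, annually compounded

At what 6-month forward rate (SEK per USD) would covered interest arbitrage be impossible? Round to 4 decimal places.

T = 6/12 years.
SEK growth factor: (1 + 0.0202)^(6/12) = 1.0100495.
USD growth factor: (1 + 0.0769)^(6/12) = 1.03773792.
Forward (SEK per USD) = 11.8271 × 1.0100495 / 1.03773792 = 11.511535.

11.5115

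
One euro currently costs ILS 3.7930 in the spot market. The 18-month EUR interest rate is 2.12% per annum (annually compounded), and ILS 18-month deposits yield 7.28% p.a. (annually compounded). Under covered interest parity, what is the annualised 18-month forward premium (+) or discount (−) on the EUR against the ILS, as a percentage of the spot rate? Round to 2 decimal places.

+5.12%

T = 18/12 years.
No-arbitrage forward: 3.793 × 1.111164 / 1.0319679 = 4.0840854 ILS/EUR.
Annualised premium = (F − S)/S × (1/T) = (4.0840854 − 3.793)/3.793 ÷ (18/12) = 5.12%.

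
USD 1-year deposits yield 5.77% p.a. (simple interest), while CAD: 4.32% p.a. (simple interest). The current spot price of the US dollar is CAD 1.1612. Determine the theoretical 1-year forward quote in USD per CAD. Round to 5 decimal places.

T = 1 year.
Growth of 1 CAD over T: 1 + 0.0432×1 = 1.043200.
USD growth factor: 1 + 0.0577×1 = 1.057700.
Forward (CAD per USD) = 1.1612 × 1.043200 / 1.057700 = 1.145281.
Invert for USD per CAD: 1 / 1.145281 = 0.87315.

0.87315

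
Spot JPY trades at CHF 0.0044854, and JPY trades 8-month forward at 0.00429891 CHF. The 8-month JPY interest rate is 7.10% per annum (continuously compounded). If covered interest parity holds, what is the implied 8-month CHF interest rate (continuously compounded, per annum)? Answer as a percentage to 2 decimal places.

T = 8/12 years.
CIP gives F = S · g_CHF/g_JPY, so g_CHF/g_JPY = 0.00429891/0.0044854 = 0.9584229.
The JPY side grows by e^(0.0710×8/12) = 1.0484714.
Hence g_CHF = 1.004879.
r = ln(1.004879)/(8/12) = 0.007301 → 0.73%.

0.73%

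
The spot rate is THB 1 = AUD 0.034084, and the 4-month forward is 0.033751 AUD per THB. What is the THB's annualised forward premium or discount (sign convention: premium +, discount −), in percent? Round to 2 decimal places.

T = 4/12 years.
Period premium: (0.033751 − 0.034084)/0.034084 = -0.0097700.
×(1/T) gives -2.93% p.a.

-2.93%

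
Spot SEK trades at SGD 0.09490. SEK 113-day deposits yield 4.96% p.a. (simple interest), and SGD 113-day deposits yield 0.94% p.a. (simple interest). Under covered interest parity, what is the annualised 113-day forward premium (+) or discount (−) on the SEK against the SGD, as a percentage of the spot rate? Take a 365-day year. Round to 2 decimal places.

-3.96%

T = 113/365 years.
F = S · g_SGD/g_SEK = 0.0949 × 1.0029101/1.0153556 = 0.09373678.
Annualised premium = (F − S)/S × (1/T) = (0.09373678 − 0.0949)/0.0949 ÷ (113/365) = -3.96%.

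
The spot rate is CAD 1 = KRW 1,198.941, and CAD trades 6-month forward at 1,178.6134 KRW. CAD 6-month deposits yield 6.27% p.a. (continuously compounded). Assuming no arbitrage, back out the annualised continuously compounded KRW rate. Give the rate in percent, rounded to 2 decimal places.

T = 6/12 years.
F/S = 1178.6134/1198.941 = 0.9830454 = (growth of KRW) / (growth of CAD).
The CAD side grows by e^(0.0627×6/12) = 1.0318466.
Hence g_KRW = 1.0143521.
Take logs: ln 1.0143521 / (6/12) = 0.028500, so 2.85%.

2.85%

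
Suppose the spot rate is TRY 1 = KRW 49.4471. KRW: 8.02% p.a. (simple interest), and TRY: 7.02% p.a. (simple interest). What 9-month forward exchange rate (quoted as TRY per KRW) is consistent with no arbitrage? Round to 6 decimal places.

T = 9/12 years.
KRW accumulates by 1 + 0.0802×9/12 = 1.060150.
TRY accumulates by 1 + 0.0702×9/12 = 1.052650.
CIP: F = S · (grow KRW)/(grow TRY) = 49.4471 × 1.060150/1.052650 = 49.79940 KRW per TRY.
Invert for TRY per KRW: 1 / 49.79940 = 0.020081.

0.020081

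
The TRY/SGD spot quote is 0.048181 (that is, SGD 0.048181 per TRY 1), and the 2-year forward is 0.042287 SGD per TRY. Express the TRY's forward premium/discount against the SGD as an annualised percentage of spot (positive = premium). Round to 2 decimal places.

-6.12%

T = 2 years.
Period premium: (0.042287 − 0.048181)/0.048181 = -0.1223304.
Per annum: -0.1223304 / 2 = -0.061165 = -6.12%.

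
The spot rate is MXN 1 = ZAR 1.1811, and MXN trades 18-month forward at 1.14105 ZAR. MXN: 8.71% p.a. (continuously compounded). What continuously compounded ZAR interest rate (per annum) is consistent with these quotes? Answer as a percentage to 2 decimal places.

6.41%

T = 18/12 years.
CIP gives F = S · g_ZAR/g_MXN, so g_ZAR/g_MXN = 1.14105/1.1811 = 0.9660909.
The MXN side grows by e^(0.0871×18/12) = 1.1395689.
That pins the ZAR growth at 1.1009271.
Take logs: ln 1.1009271 / (18/12) = 0.064102, so 6.41%.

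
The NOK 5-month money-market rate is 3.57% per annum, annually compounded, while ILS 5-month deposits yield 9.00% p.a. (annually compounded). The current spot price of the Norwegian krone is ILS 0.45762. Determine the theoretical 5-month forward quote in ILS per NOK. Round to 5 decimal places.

T = 5/12 years.
ILS accumulates by (1 + 0.0900)^(5/12) = 1.0365598.
NOK accumulates by (1 + 0.0357)^(5/12) = 1.014723.
CIP: F = S · (grow ILS)/(grow NOK) = 0.45762 × 1.0365598/1.014723 = 0.4674680 ILS per NOK.

0.46747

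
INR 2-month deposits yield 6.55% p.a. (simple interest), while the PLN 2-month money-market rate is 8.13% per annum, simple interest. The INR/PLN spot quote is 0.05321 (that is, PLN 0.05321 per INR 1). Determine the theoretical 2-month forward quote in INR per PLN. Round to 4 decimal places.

T = 2/12 years.
PLN accumulates by 1 + 0.0813×2/12 = 1.013550.
Growth of 1 INR over T: 1 + 0.0655×2/12 = 1.01091667.
So F = 0.05321 × 1.013550 / 1.01091667 = 0.053348606 (PLN/INR).
Quoted the other way: 1/0.053348606 = 18.7446 INR per PLN.

18.7446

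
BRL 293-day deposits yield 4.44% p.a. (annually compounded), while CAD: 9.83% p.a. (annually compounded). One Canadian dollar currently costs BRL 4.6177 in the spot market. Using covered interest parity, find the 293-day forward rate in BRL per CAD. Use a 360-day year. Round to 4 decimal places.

T = 293/360 years.
Growth of 1 BRL over T: (1 + 0.0444)^(293/360) = 1.0359899.
Growth of 1 CAD over T: (1 + 0.0983)^(293/360) = 1.0793004.
Forward (BRL per CAD) = 4.6177 × 1.0359899 / 1.0793004 = 4.432400.

4.4324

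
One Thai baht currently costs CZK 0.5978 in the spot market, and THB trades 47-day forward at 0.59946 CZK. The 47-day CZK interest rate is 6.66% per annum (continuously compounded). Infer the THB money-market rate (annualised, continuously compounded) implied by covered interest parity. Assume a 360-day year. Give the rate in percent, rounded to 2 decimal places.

T = 47/360 years.
By CIP, F/S equals the CZK-to-THB growth ratio: 0.59946/0.5978 = 1.0027768.
CZK growth factor: e^(0.0666×47/360) = 1.0087329.
That pins the THB growth at 1.0059396.
r = ln(1.0059396)/(47/360) = 0.045360 → 4.54%.

4.54%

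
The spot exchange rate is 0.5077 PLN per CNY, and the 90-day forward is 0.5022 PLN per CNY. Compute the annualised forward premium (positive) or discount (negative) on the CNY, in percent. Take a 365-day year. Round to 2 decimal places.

T = 90/365 years.
Period premium: (0.5022 − 0.5077)/0.5077 = -0.0108332.
Per annum: -0.0108332 / (90/365) = -0.043935 = -4.39%.

-4.39%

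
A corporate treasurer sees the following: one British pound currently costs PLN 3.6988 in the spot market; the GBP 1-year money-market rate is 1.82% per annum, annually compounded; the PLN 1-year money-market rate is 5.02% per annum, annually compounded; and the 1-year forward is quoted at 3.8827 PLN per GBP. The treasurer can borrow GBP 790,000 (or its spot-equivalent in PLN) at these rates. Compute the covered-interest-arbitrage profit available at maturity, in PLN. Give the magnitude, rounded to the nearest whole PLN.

PLN 54,419

T = 1 year.
Invest the GBP and cover forward: 790,000 × 1.018200 × 3.8827 = PLN 3,123,158.46.
Convert at spot and invest in PLN: 790,000 × 3.6988 × 1.050200 = PLN 3,068,739.01.
The quoted forward overvalues GBP, so borrow PLN, buy GBP at spot, deposit the GBP at 1.82%, and sell the proceeds forward at 3.8827.
Profit = 3,123,158.46 − 3,068,739.01 = PLN 54,419.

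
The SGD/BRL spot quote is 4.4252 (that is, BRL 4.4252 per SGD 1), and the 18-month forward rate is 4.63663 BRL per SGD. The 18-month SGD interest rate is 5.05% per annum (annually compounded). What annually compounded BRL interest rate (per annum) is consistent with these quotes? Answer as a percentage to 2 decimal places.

T = 18/12 years.
By CIP, F/S equals the BRL-to-SGD growth ratio: 4.63663/4.4252 = 1.0477786.
SGD growth factor: (1 + 0.0505)^(18/12) = 1.0766984.
So the BRL growth factor = 1.1281415.
Annualise: 1.1281415^(12/18) − 1 = 0.083700 = 8.37%.

8.37%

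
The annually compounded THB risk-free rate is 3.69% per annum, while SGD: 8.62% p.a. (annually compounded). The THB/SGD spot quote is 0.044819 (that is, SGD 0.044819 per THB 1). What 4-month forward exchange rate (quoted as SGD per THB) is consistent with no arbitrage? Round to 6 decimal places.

0.045518

T = 4/12 years.
SGD growth factor: (1 + 0.0862)^(4/12) = 1.0279451.
THB accumulates by (1 + 0.0369)^(4/12) = 1.0121517.
Forward (SGD per THB) = 0.044819 × 1.0279451 / 1.0121517 = 0.04551835.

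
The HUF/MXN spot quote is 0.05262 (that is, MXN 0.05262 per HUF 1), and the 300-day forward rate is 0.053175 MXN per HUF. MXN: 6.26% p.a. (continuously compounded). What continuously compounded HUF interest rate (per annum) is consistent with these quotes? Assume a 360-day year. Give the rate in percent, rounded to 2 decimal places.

T = 300/360 years.
By CIP, F/S equals the MXN-to-HUF growth ratio: 0.053175/0.05262 = 1.0105473.
MXN growth factor: e^(0.0626×300/360) = 1.0535513.
Hence g_HUF = 1.0425552.
Take logs: ln 1.0425552 / (300/360) = 0.050010, so 5.00%.

5.00%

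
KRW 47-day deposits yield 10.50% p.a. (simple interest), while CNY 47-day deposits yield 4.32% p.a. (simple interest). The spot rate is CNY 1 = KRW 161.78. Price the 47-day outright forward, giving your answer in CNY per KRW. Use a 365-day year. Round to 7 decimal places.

T = 47/365 years.
Growth of 1 KRW over T: 1 + 0.1050×47/365 = 1.0135205.
CNY growth factor: 1 + 0.0432×47/365 = 1.0055627.
Forward (KRW per CNY) = 161.78 × 1.0135205 / 1.0055627 = 163.0603.
Quoted the other way: 1/163.0603 = 0.0061327 CNY per KRW.

0.0061327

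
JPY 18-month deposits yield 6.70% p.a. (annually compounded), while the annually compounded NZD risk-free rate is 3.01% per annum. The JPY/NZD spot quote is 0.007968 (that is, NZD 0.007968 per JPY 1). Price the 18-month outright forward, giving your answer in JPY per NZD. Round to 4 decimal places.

T = 18/12 years.
NZD accumulates by (1 + 0.0301)^(18/12) = 1.045488068.
Growth of 1 JPY over T: (1 + 0.0670)^(18/12) = 1.102165034.
So F = 0.007968 × 1.045488068 / 1.102165034 = 0.00755825913 (NZD/JPY).
Invert for JPY per NZD: 1 / 0.00755825913 = 132.3056.

132.3056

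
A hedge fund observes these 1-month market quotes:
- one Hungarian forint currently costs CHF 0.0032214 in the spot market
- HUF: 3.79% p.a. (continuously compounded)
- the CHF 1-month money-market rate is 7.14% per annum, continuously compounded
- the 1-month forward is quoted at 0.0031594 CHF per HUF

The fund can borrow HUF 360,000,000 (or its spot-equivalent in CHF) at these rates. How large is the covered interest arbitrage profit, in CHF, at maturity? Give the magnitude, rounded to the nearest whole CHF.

CHF 25,643

T = 1/12 years.
Invest the HUF and cover forward: 360,000,000 × 1.003163326 × 0.0031594 = CHF 1,140,981.92.
Convert at spot and invest in CHF: 360,000,000 × 0.0032214 × 1.005967736 = CHF 1,166,624.81.
The quoted forward undervalues HUF, so borrow HUF, convert to CHF at spot, deposit the CHF at 7.14%, and buy HUF forward at 0.0031594 to cover the loan.
Arbitrage profit = |1,140,981.92 − 1,166,624.81| = CHF 25,643.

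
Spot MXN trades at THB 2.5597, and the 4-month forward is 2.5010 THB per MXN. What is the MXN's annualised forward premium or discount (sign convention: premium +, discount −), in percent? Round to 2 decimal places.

T = 4/12 years.
MXN trades forward at -2.29324% vs spot over the period.
Per annum: -0.0229324 / (4/12) = -0.068797 = -6.88%.

-6.88%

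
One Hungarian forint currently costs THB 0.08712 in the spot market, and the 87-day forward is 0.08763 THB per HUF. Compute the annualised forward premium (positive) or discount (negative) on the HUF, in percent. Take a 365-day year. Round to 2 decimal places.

+2.46%

T = 87/365 years.
Period premium: (0.08763 − 0.08712)/0.08712 = 0.0058540.
×(1/T) gives 2.46% p.a.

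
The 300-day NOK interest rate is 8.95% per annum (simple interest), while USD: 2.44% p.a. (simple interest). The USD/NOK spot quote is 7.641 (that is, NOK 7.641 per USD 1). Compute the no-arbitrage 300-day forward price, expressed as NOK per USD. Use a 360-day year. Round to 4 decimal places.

8.0473

T = 300/360 years.
NOK accumulates by 1 + 0.0895×300/360 = 1.0745833.
USD growth factor: 1 + 0.0244×300/360 = 1.0203333.
CIP: F = S · (grow NOK)/(grow USD) = 7.641 × 1.0745833/1.0203333 = 8.047264 NOK per USD.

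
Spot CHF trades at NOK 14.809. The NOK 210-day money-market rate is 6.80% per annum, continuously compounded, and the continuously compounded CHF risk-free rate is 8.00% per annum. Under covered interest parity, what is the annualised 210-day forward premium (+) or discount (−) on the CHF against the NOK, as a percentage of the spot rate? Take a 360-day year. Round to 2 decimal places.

T = 210/360 years.
CIP forward (NOK per CHF) = 14.809 × 1.0404639/1.0477727 = 14.705699.
(F − S)/S ÷ T = (14.705699 − 14.809)/14.809/(210/360) = -0.011958 → -1.20%.

-1.20%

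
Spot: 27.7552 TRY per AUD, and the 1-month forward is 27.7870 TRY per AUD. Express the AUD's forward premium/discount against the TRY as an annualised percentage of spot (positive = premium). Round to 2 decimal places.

T = 1/12 years.
AUD trades forward at +0.11457% vs spot over the period.
Annualise by dividing by T: 0.0011457 / (1/12) = 0.013748 → 1.37%.

+1.37%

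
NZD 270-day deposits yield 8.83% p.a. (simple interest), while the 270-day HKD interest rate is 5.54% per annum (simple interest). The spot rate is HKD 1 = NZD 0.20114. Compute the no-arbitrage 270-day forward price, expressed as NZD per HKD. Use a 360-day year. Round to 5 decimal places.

T = 270/360 years.
NZD accumulates by 1 + 0.0883×270/360 = 1.066225.
HKD accumulates by 1 + 0.0554×270/360 = 1.041550.
Forward (NZD per HKD) = 0.20114 × 1.066225 / 1.041550 = 0.2059051.

0.20591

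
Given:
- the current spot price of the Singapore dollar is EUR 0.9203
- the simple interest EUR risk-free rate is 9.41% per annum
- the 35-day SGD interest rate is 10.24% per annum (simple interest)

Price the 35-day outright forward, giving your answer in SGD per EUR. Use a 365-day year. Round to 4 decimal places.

T = 35/365 years.
EUR accumulates by 1 + 0.0941×35/365 = 1.0090233.
Growth of 1 SGD over T: 1 + 0.1024×35/365 = 1.0098192.
So F = 0.9203 × 1.0090233 / 1.0098192 = 0.9195747 (EUR/SGD).
Quoted the other way: 1/0.9195747 = 1.0875 SGD per EUR.

1.0875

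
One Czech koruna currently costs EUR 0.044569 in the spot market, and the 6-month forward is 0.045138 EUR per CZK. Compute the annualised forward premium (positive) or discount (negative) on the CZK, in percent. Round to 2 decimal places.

+2.55%

T = 6/12 years.
CZK trades forward at +1.27667% vs spot over the period.
Annualise by dividing by T: 0.0127667 / (6/12) = 0.025533 → 2.55%.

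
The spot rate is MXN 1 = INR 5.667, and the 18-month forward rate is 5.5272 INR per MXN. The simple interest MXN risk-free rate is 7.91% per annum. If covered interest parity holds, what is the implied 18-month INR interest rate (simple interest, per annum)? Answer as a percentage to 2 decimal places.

T = 18/12 years.
F/S = 5.5272/5.667 = 0.9753309 = (growth of INR) / (growth of MXN).
MXN growth factor: 1 + 0.0791×18/12 = 1.118650.
So the INR growth factor = 1.0910539.
(1.0910539 − 1)/T = 0.060703, i.e. 6.07%.

6.07%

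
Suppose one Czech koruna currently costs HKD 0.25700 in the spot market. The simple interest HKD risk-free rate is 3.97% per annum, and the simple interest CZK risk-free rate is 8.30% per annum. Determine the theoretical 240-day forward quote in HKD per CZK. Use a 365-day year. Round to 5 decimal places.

T = 240/365 years.
Growth of 1 HKD over T: 1 + 0.0397×240/365 = 1.0261041.
CZK growth factor: 1 + 0.0830×240/365 = 1.0545753.
CIP: F = S · (grow HKD)/(grow CZK) = 0.257 × 1.0261041/1.0545753 = 0.2500616 HKD per CZK.

0.25006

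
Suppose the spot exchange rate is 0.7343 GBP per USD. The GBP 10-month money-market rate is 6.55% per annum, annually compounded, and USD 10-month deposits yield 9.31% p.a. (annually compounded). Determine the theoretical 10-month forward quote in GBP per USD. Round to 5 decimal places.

0.71882

T = 10/12 years.
Growth of 1 GBP over T: (1 + 0.0655)^(10/12) = 1.0542927.
USD growth factor: (1 + 0.0931)^(10/12) = 1.0770022.
Forward (GBP per USD) = 0.7343 × 1.0542927 / 1.0770022 = 0.7188167.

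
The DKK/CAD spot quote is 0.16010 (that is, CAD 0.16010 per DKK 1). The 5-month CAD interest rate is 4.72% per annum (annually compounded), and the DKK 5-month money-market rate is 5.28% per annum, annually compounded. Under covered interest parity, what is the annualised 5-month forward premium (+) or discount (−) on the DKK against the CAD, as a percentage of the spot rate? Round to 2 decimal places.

-0.53%

T = 5/12 years.
CIP forward (CAD per DKK) = 0.1601 × 1.0194025/1.0216703 = 0.15974463.
Annualised premium = (F − S)/S × (1/T) = (0.15974463 − 0.1601)/0.1601 ÷ (5/12) = -0.53%.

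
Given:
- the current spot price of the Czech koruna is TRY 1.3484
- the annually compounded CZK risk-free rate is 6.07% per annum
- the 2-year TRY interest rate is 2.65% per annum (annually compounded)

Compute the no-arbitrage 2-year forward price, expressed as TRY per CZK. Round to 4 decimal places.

1.2628

T = 2 years.
Growth of 1 TRY over T: (1 + 0.0265)^2 = 1.0537022.
CZK accumulates by (1 + 0.0607)^2 = 1.1250845.
Forward (TRY per CZK) = 1.3484 × 1.0537022 / 1.1250845 = 1.262849.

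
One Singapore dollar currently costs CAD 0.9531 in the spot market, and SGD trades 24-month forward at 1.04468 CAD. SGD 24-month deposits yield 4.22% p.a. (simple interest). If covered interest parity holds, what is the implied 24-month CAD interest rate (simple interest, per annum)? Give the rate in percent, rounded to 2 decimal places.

T = 2 years.
F/S = 1.04468/0.9531 = 1.0960865 = (growth of CAD) / (growth of SGD).
SGD growth factor: 1 + 0.0422×2 = 1.084400.
That pins the CAD growth at 1.1885962.
r = (1.1885962 − 1)/2 = 0.094298 → 9.43%.

9.43%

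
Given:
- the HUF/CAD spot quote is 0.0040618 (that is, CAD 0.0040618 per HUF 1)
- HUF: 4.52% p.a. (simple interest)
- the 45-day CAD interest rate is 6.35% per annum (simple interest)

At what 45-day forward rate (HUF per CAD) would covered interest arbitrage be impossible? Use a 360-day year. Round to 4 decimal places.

245.6375

T = 45/360 years.
Growth of 1 CAD over T: 1 + 0.0635×45/360 = 1.0079375.
HUF growth factor: 1 + 0.0452×45/360 = 1.005650.
CIP: F = S · (grow CAD)/(grow HUF) = 0.0040618 × 1.0079375/1.005650 = 0.00407103917 CAD per HUF.
Quoted the other way: 1/0.00407103917 = 245.6375 HUF per CAD.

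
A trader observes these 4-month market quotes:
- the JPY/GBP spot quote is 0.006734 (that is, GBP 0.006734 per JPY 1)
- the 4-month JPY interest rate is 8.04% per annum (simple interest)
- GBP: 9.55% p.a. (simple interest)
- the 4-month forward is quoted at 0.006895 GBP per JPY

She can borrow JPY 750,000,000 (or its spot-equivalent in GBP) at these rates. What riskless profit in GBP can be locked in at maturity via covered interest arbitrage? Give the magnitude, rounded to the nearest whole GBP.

T = 4/12 years.
Invest the JPY and cover forward: 750,000,000 × 1.026800 × 0.006895 = GBP 5,309,839.50.
Convert at spot and invest in GBP: 750,000,000 × 0.006734 × 1.031833333 = GBP 5,211,274.25.
The quoted forward overvalues JPY, so borrow GBP, buy JPY at spot, deposit the JPY at 8.04%, and sell the proceeds forward at 0.006895.
Arbitrage profit = |5,309,839.50 − 5,211,274.25| = GBP 98,565.

GBP 98,565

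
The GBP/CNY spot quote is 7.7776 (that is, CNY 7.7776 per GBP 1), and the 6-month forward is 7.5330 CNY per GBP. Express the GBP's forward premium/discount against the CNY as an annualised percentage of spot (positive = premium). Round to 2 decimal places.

T = 6/12 years.
(F − S)/S = (7.5330 − 7.7776)/7.7776 = -0.0314493.
Per annum: -0.0314493 / (6/12) = -0.062899 = -6.29%.

-6.29%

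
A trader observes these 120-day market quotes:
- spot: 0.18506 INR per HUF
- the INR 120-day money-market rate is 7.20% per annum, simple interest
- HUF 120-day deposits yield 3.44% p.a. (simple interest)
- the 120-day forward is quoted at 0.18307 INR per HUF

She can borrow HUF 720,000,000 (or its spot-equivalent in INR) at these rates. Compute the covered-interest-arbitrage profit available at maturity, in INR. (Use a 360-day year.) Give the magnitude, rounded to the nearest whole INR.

T = 120/360 years.
Keep in HUF, deliver into the forward: 720,000,000·1.01146666667·0.18307 = INR 133,321,825.92.
Swap to INR now, deposit: 720,000,000·0.18506·1.024000 = INR 136,441,036.80.
The quoted forward undervalues HUF, so borrow HUF, convert to INR at spot, deposit the INR at 7.20%, and buy HUF forward at 0.18307 to cover the loan.
Profit = 136,441,036.80 − 133,321,825.92 = INR 3,119,211.

INR 3,119,211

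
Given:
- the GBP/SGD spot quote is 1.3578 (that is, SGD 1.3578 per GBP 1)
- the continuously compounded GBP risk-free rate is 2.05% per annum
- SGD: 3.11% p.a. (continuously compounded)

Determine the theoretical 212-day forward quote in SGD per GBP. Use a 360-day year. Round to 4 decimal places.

1.3663

T = 212/360 years.
SGD accumulates by e^(0.0311×212/360) = 1.0184832.
GBP accumulates by e^(0.0205×212/360) = 1.0121454.
Forward (SGD per GBP) = 1.3578 × 1.0184832 / 1.0121454 = 1.366302.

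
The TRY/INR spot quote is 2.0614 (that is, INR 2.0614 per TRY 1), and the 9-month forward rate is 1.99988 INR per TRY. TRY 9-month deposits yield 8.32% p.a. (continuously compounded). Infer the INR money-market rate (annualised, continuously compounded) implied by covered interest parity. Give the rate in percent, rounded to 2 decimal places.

T = 9/12 years.
F/S = 1.99988/2.0614 = 0.9701562 = (growth of INR) / (growth of TRY).
The TRY side grows by e^(0.0832×9/12) = 1.064388.
That pins the INR growth at 1.0326226.
r = ln(1.0326226)/(9/12) = 0.042802 → 4.28%.

4.28%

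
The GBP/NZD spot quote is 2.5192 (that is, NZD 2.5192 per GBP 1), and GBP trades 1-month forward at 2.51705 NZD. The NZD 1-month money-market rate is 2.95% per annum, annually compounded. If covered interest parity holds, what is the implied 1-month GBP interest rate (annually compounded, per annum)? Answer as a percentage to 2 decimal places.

4.01%

T = 1/12 years.
CIP gives F = S · g_NZD/g_GBP, so g_NZD/g_GBP = 2.51705/2.5192 = 0.9991466.
NZD growth factor: (1 + 0.0295)^(1/12) = 1.0024257.
That pins the GBP growth at 1.0032819.
Annualise: 1.0032819^(12/1) − 1 = 0.040102 = 4.01%.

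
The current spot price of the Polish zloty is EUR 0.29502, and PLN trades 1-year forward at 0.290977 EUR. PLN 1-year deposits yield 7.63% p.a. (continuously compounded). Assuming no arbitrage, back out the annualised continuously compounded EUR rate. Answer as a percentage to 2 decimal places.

6.25%

T = 1 year.
By CIP, F/S equals the EUR-to-PLN growth ratio: 0.290977/0.29502 = 0.9862958.
PLN growth factor: e^(0.0763×1) = 1.0792863.
That pins the EUR growth at 1.0644955.
r = ln(1.0644955)/1 = 0.062501 → 6.25%.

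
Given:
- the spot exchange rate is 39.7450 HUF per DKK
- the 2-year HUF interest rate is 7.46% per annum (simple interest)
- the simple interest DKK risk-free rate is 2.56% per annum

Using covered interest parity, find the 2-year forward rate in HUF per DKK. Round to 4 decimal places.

T = 2 years.
Growth of 1 HUF over T: 1 + 0.0746×2 = 1.149200.
DKK growth factor: 1 + 0.0256×2 = 1.051200.
CIP: F = S · (grow HUF)/(grow DKK) = 39.745 × 1.149200/1.051200 = 43.450299 HUF per DKK.

43.4503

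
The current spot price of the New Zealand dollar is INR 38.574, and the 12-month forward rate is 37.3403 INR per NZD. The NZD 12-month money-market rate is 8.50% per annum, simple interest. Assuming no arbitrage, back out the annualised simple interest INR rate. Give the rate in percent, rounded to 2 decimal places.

T = 1 year.
F/S = 37.3403/38.574 = 0.9680173 = (growth of INR) / (growth of NZD).
NZD growth factor: 1 + 0.0850×1 = 1.085000.
So the INR growth factor = 1.0502988.
(1.0502988 − 1)/T = 0.050299, i.e. 5.03%.

5.03%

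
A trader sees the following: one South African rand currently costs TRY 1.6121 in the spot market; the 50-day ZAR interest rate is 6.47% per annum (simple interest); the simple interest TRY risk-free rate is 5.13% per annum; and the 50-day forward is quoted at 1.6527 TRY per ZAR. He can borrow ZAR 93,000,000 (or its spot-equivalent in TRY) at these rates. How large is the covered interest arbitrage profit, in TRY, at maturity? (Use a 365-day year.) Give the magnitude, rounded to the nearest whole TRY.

TRY 4,084,470

T = 50/365 years.
Invest the ZAR and cover forward: 93,000,000 × 1.0088630137 × 1.6527 = TRY 155,063,354.96.
Convert at spot and invest in TRY: 93,000,000 × 1.6121 × 1.00702739726 = TRY 150,978,884.64.
The quoted forward overvalues ZAR, so borrow TRY, buy ZAR at spot, deposit the ZAR at 6.47%, and sell the proceeds forward at 1.6527.
Profit = 155,063,354.96 − 150,978,884.64 = TRY 4,084,470.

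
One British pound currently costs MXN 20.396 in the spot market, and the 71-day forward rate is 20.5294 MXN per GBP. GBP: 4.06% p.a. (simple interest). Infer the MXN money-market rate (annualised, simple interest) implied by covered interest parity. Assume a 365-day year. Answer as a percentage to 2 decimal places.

7.45%

T = 71/365 years.
CIP gives F = S · g_MXN/g_GBP, so g_MXN/g_GBP = 20.5294/20.396 = 1.0065405.
The GBP side grows by 1 + 0.0406×71/365 = 1.0078975.
Hence g_MXN = 1.0144897.
r = (1.0144897 − 1)/(71/365) = 0.074489 → 7.45%.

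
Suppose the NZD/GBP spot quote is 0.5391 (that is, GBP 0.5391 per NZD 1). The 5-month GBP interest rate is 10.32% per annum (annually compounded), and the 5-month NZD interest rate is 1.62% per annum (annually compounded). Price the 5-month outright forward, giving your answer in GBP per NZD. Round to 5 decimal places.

0.55787

T = 5/12 years.
Growth of 1 GBP over T: (1 + 0.1032)^(5/12) = 1.0417718.
Growth of 1 NZD over T: (1 + 0.0162)^(5/12) = 1.0067184.
CIP: F = S · (grow GBP)/(grow NZD) = 0.5391 × 1.0417718/1.0067184 = 0.5578712 GBP per NZD.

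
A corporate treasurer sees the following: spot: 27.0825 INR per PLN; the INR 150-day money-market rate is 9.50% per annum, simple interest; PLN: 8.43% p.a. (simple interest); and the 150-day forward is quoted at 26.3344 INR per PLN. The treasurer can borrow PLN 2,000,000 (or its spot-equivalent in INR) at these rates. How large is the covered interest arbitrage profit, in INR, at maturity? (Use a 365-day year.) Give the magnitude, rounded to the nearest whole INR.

INR 1,786,212

T = 150/365 years.
Keep in PLN, deliver into the forward: 2,000,000·1.0346438356·26.3344 = INR 54,493,449.25.
Swap to INR now, deposit: 2,000,000·27.0825·1.0390410959 = INR 56,279,660.96.
The quoted forward undervalues PLN, so borrow PLN, convert to INR at spot, deposit the INR at 9.50%, and buy PLN forward at 26.3344 to cover the loan.
Arbitrage profit = |54,493,449.25 − 56,279,660.96| = INR 1,786,212.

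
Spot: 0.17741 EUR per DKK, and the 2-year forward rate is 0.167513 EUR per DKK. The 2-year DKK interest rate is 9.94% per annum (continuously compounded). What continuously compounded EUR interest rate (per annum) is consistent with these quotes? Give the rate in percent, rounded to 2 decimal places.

7.07%

T = 2 years.
By CIP, F/S equals the EUR-to-DKK growth ratio: 0.167513/0.17741 = 0.9442140.
The DKK side grows by e^(0.0994×2) = 1.219938.
Hence g_EUR = 1.1518825.
Take logs: ln 1.1518825 / 2 = 0.070699, so 7.07%.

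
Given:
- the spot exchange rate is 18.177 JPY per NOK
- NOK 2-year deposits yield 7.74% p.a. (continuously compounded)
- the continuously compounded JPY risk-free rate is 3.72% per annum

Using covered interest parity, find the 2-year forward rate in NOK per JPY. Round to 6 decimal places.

0.059620

T = 2 years.
JPY growth factor: e^(0.0372×2) = 1.0772376.
NOK growth factor: e^(0.0774×2) = 1.1674245.
Forward (JPY per NOK) = 18.177 × 1.0772376 / 1.1674245 = 16.77277.
Quoted the other way: 1/16.77277 = 0.059620 NOK per JPY.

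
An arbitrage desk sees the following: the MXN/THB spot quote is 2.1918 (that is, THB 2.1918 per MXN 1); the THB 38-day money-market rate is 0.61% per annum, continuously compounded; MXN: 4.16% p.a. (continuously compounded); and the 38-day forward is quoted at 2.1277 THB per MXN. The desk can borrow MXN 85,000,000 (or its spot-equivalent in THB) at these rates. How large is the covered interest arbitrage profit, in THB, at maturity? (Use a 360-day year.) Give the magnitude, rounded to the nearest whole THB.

T = 38/360 years.
Route A — deposit MXN, sell forward: 85,000,000 × 1.00440076617 × 2.1277 = THB 181,650,398.37.
Route B — convert at spot, deposit THB: 85,000,000 × 2.1918 × 1.00064409623 = THB 186,422,997.06.
The quoted forward undervalues MXN, so borrow MXN, convert to THB at spot, deposit the THB at 0.61%, and buy MXN forward at 2.1277 to cover the loan.
The gap between the two covered legs is THB 4,772,599.

THB 4,772,599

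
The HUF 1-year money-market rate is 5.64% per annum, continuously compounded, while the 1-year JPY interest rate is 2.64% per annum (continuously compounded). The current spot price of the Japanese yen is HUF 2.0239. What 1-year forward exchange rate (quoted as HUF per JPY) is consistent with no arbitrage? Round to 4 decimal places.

T = 1 year.
HUF accumulates by e^(0.0564×1) = 1.0580208.
JPY accumulates by e^(0.0264×1) = 1.0267516.
So F = 2.0239 × 1.0580208 / 1.0267516 = 2.085537 (HUF/JPY).

2.0855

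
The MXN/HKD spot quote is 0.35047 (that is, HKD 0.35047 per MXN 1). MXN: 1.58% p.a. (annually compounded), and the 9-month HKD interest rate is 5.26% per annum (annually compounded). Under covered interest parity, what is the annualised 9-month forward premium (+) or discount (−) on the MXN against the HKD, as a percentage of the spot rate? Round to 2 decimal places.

T = 9/12 years.
F = S · g_HKD/g_MXN = 0.35047 × 1.0391961/1.0118267 = 0.35995004.
Annualised premium = (F − S)/S × (1/T) = (0.35995004 − 0.35047)/0.35047 ÷ (9/12) = 3.61%.

+3.61%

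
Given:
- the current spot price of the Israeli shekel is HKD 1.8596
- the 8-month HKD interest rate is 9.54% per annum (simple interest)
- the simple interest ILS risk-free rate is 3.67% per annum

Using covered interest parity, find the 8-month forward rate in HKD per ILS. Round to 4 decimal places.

T = 8/12 years.
HKD growth factor: 1 + 0.0954×8/12 = 1.063600.
ILS growth factor: 1 + 0.0367×8/12 = 1.0244667.
So F = 1.8596 × 1.063600 / 1.0244667 = 1.930634 (HKD/ILS).

1.9306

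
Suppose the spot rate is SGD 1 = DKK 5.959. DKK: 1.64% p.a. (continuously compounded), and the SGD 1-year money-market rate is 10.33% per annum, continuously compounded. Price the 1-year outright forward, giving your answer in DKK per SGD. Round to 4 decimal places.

5.4630

T = 1 year.
DKK accumulates by e^(0.0164×1) = 1.0165352.
SGD accumulates by e^(0.1033×1) = 1.108824.
Forward (DKK per SGD) = 5.959 × 1.0165352 / 1.108824 = 5.463025.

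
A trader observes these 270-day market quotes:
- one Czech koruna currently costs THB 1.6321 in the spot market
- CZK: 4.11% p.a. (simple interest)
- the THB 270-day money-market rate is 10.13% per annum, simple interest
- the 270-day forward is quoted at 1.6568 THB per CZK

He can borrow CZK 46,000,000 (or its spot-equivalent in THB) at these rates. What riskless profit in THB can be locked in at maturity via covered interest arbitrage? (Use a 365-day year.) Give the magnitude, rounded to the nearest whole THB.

T = 270/365 years.
Keep in CZK, deliver into the forward: 46,000,000·1.0304027397·1.6568 = THB 78,529,877.92.
Swap to THB now, deposit: 46,000,000·1.6321·1.0749342466 = THB 80,702,408.46.
The quoted forward undervalues CZK, so borrow CZK, convert to THB at spot, deposit the THB at 10.13%, and buy CZK forward at 1.6568 to cover the loan.
Profit = 80,702,408.46 − 78,529,877.92 = THB 2,172,531.

THB 2,172,531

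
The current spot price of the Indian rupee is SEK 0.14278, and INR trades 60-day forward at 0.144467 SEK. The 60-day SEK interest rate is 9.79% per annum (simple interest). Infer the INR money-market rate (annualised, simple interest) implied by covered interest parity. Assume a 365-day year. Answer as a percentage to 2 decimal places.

2.57%

T = 60/365 years.
By CIP, F/S equals the SEK-to-INR growth ratio: 0.144467/0.14278 = 1.0118154.
The SEK side grows by 1 + 0.0979×60/365 = 1.0160932.
That pins the INR growth at 1.0042278.
r = (1.0042278 − 1)/(60/365) = 0.025719 → 2.57%.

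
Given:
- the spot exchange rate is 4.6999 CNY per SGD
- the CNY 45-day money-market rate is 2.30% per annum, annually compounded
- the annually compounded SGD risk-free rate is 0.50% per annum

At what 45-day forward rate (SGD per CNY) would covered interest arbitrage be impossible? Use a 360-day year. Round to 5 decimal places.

T = 45/360 years.
Growth of 1 CNY over T: (1 + 0.0230)^(45/360) = 1.0028465.
SGD growth factor: (1 + 0.0050)^(45/360) = 1.0006236.
So F = 4.6999 × 1.0028465 / 1.0006236 = 4.710341 (CNY/SGD).
Invert for SGD per CNY: 1 / 4.710341 = 0.21230.

0.21230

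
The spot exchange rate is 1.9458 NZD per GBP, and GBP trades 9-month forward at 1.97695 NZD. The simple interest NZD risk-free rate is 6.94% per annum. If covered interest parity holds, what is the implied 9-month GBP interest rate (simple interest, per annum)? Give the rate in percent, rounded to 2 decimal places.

4.73%

T = 9/12 years.
By CIP, F/S equals the NZD-to-GBP growth ratio: 1.97695/1.9458 = 1.0160088.
NZD growth factor: 1 + 0.0694×9/12 = 1.052050.
Hence g_GBP = 1.0354733.
r = (1.0354733 − 1)/(9/12) = 0.047298 → 4.73%.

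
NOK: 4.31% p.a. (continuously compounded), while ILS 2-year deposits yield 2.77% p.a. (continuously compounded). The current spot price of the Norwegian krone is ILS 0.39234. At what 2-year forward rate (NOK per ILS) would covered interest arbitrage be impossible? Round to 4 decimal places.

T = 2 years.
ILS growth factor: e^(0.0277×2) = 1.0569633.
NOK growth factor: e^(0.0431×2) = 1.0900243.
So F = 0.39234 × 1.0569633 / 1.0900243 = 0.3804401 (ILS/NOK).
Invert for NOK per ILS: 1 / 0.3804401 = 2.6285.

2.6285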